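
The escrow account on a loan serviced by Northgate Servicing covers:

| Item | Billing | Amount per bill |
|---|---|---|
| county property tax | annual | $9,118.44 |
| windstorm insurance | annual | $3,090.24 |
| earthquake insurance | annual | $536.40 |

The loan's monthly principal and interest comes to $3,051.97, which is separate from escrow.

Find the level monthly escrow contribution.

County property tax = $9,118.44 per year
Windstorm insurance = $3,090.24 per year
Earthquake insurance = $536.40 per year
Annual escrow total = $9,118.44 + $3,090.24 + $536.40 = $12,745.08
Monthly escrow = $12,745.08 / 12 = $1,062.09

$1,062.09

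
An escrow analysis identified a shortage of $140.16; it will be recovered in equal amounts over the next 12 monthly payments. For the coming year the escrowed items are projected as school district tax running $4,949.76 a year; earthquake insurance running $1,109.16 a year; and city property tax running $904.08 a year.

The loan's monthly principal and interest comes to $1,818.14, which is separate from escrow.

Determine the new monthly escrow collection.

School district tax: $4,949.76 annually
Earthquake insurance: $1,109.16 annually
City property tax: $904.08 annually
Annual escrow total = $4,949.76 + $1,109.16 + $904.08 = $6,963.00
Base monthly escrow = $6,963.00 ÷ 12 = $580.25
Shortage per month = $140.16 ÷ 12 = $11.68
New monthly escrow = $580.25 + $11.68 = $591.93

$591.93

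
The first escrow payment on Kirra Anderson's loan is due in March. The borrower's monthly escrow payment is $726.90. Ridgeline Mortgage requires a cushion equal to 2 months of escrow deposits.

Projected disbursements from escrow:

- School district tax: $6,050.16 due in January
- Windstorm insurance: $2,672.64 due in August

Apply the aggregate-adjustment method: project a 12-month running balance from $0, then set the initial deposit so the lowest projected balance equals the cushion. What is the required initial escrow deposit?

$2,180.70

Cushion = 2 × $726.90 = $1,453.80
Trial balance (start $0, +$726.90 each month, − disbursements):
  Mar: +$726.90 → $726.90
  Apr: +$726.90 → $1,453.80
  May: +$726.90 → $2,180.70
  Jun: +$726.90 → $2,907.60
  Jul: +$726.90 → $3,634.50
  Aug: +$726.90 − $2,672.64 → $1,688.76
  Sep: +$726.90 → $2,415.66
  Oct: +$726.90 → $3,142.56
  Nov: +$726.90 → $3,869.46
  Dec: +$726.90 → $4,596.36
  Jan: +$726.90 − $6,050.16 → -$726.90
  Feb: +$726.90 → $0.00
Lowest trial balance = -$726.90 (Jan)
Initial deposit = cushion − low point = $1,453.80 − (-$726.90) = $2,180.70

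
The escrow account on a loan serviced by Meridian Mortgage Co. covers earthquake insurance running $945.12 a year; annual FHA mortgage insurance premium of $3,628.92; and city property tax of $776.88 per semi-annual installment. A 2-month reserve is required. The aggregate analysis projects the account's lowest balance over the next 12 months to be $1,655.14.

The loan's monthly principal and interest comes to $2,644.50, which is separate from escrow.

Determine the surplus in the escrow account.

Earthquake insurance: $945.12/yr
FHA mortgage insurance premium: $3,628.92/yr
City property tax: $776.88 × 2 = $1,553.76/yr
Annual escrow total = $945.12 + $3,628.92 + $1,553.76 = $6,127.80
Base monthly escrow = $6,127.80 ÷ 12 = $510.65
Required reserve = 2 × $510.65 = $1,021.30
Surplus = $1,655.14 − $1,021.30 = $633.84

$633.84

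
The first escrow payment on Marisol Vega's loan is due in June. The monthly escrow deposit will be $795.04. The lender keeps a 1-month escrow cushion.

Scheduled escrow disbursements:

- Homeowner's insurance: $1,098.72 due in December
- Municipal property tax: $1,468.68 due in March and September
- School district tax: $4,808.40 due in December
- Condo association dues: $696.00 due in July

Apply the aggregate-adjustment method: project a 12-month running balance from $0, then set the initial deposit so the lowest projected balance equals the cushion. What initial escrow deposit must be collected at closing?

$3,301.56

Cushion = 1 × $795.04 = $795.04
Trial balance (start $0, +$795.04 each month, − disbursements):
  Jun: +$795.04 → $795.04
  Jul: +$795.04 − $696.00 → $894.08
  Aug: +$795.04 → $1,689.12
  Sep: +$795.04 − $1,468.68 → $1,015.48
  Oct: +$795.04 → $1,810.52
  Nov: +$795.04 → $2,605.56
  Dec: +$795.04 − $5,907.12 → -$2,506.52
  Jan: +$795.04 → -$1,711.48
  Feb: +$795.04 → -$916.44
  Mar: +$795.04 − $1,468.68 → -$1,590.08
  Apr: +$795.04 → -$795.04
  May: +$795.04 → $0.00
Lowest trial balance = -$2,506.52 (Dec)
Initial deposit = cushion − low point = $795.04 − (-$2,506.52) = $3,301.56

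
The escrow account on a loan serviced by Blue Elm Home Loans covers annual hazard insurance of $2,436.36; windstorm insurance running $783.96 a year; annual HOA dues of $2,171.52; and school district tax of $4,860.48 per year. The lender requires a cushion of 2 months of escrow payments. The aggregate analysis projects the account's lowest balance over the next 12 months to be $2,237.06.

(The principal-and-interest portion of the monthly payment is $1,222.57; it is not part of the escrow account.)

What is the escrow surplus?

Hazard insurance: $2,436.36
Windstorm insurance: $783.96
HOA dues: $2,171.52
School district tax: $4,860.48
Combined annual = $10,252.32
Base monthly escrow = $10,252.32 / 12 = $854.36
Required reserve = 2 × $854.36 = $1,708.72
Surplus = $2,237.06 − $1,708.72 = $528.34

$528.34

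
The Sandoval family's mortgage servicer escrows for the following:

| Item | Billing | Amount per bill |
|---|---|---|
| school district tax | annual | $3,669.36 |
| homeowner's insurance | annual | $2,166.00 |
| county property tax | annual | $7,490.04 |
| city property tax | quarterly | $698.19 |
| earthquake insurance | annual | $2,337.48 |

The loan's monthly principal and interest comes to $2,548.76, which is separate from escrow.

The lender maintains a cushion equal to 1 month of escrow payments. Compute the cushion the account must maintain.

School district tax = $3,669.36 annually
Homeowner's insurance = $2,166.00 annually
County property tax = $7,490.04 annually
City property tax = $698.19 × 4 = $2,792.76 annually
Earthquake insurance = $2,337.48 annually
Yearly total = $18,455.64
Monthly = $18,455.64 / 12 = $1,537.97
Required cushion = 1 × $1,537.97 = $1,537.97

$1,537.97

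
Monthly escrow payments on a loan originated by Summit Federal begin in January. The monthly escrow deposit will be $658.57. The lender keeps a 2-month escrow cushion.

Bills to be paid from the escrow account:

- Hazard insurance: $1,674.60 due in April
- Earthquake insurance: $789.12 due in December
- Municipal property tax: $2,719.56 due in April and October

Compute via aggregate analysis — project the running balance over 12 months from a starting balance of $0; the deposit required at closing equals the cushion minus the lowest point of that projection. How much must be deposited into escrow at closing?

Cushion = 2 × $658.57 = $1,317.14
Trial balance (start $0, +$658.57 each month, − disbursements):
  Jan: +$658.57 → $658.57
  Feb: +$658.57 → $1,317.14
  Mar: +$658.57 → $1,975.71
  Apr: +$658.57 − $4,394.16 → -$1,759.88
  May: +$658.57 → -$1,101.31
  Jun: +$658.57 → -$442.74
  Jul: +$658.57 → $215.83
  Aug: +$658.57 → $874.40
  Sep: +$658.57 → $1,532.97
  Oct: +$658.57 − $2,719.56 → -$528.02
  Nov: +$658.57 → $130.55
  Dec: +$658.57 − $789.12 → $0.00
Lowest trial balance = -$1,759.88 (Apr)
Initial deposit = cushion − low point = $1,317.14 − (-$1,759.88) = $3,077.02

$3,077.02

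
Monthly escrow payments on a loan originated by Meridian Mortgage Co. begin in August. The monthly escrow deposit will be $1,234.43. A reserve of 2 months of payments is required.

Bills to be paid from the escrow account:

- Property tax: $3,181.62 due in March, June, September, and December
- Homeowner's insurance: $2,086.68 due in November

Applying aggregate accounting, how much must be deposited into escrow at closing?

Cushion = 2 × $1,234.43 = $2,468.86
Trial balance (start $0, +$1,234.43 each month, − disbursements):
  Aug: +$1,234.43 → $1,234.43
  Sep: +$1,234.43 − $3,181.62 → -$712.76
  Oct: +$1,234.43 → $521.67
  Nov: +$1,234.43 − $2,086.68 → -$330.58
  Dec: +$1,234.43 − $3,181.62 → -$2,277.77
  Jan: +$1,234.43 → -$1,043.34
  Feb: +$1,234.43 → $191.09
  Mar: +$1,234.43 − $3,181.62 → -$1,756.10
  Apr: +$1,234.43 → -$521.67
  May: +$1,234.43 → $712.76
  Jun: +$1,234.43 − $3,181.62 → -$1,234.43
  Jul: +$1,234.43 → $0.00
Lowest trial balance = -$2,277.77 (Dec)
Initial deposit = cushion − low point = $2,468.86 − (-$2,277.77) = $4,746.63

$4,746.63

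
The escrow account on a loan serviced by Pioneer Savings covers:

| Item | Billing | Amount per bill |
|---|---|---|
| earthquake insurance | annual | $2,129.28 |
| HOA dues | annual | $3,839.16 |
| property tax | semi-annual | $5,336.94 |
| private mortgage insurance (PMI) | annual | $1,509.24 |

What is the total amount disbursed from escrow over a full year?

$18,151.56

Earthquake insurance = $2,129.28 annually
HOA dues = $3,839.16 annually
Property tax = $5,336.94 × 2 = $10,673.88 annually
Private mortgage insurance (PMI) = $1,509.24 annually
Combined annual = $2,129.28 + $3,839.16 + $10,673.88 + $1,509.24 = $18,151.56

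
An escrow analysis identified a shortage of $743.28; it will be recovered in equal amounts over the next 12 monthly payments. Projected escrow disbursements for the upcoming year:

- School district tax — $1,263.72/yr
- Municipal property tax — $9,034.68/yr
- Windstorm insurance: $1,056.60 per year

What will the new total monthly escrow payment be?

$1,008.19

School district tax = $1,263.72
Municipal property tax = $9,034.68
Windstorm insurance = $1,056.60
Total annual escrow = $1,263.72 + $9,034.68 + $1,056.60 = $11,355.00
Monthly escrow = $11,355.00 ÷ 12 = $946.25
Shortage spread = $743.28 ÷ 12 = $61.94/mo
Adjusted monthly = $946.25 + $61.94 = $1,008.19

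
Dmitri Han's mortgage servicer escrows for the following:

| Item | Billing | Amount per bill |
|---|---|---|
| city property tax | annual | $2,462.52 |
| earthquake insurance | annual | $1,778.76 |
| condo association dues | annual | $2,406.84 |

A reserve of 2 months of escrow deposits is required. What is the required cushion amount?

$1,108.02

City property tax: $2,462.52 per year
Earthquake insurance: $1,778.76 per year
Condo association dues: $2,406.84 per year
Total per year = $2,462.52 + $1,778.76 + $2,406.84 = $6,648.12
Monthly = $6,648.12 ÷ 12 = $554.01
Required cushion = 2 × $554.01 = $1,108.02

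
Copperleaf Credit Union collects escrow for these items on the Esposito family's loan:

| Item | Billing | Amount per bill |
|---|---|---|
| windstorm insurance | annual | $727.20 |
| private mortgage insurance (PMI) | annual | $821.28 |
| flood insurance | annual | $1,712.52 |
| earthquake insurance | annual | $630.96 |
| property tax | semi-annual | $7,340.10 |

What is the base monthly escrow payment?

$1,547.68

Windstorm insurance = $727.20/yr
Private mortgage insurance (PMI) = $821.28/yr
Flood insurance = $1,712.52/yr
Earthquake insurance = $630.96/yr
Property tax = $7,340.10 × 2 = $14,680.20/yr
Total per year = $18,572.16
Per month = $18,572.16 ÷ 12 = $1,547.68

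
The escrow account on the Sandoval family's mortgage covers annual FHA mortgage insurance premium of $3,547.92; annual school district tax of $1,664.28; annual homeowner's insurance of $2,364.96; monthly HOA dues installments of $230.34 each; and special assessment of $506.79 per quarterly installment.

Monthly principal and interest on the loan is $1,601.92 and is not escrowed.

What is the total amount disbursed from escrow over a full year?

FHA mortgage insurance premium: $3,547.92 per year
School district tax: $1,664.28 per year
Homeowner's insurance: $2,364.96 per year
HOA dues: $230.34 × 12 = $2,764.08 per year
Special assessment: $506.79 × 4 = $2,027.16 per year
Yearly total = $12,368.40

$12,368.40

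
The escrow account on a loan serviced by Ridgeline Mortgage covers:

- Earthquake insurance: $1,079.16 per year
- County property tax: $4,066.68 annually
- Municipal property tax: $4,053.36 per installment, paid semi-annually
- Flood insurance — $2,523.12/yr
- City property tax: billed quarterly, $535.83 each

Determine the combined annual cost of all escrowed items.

Earthquake insurance: $1,079.16 per year
County property tax: $4,066.68 per year
Municipal property tax: $4,053.36 × 2 = $8,106.72 per year
Flood insurance: $2,523.12 per year
City property tax: $535.83 × 4 = $2,143.32 per year
Yearly total = $1,079.16 + $4,066.68 + $8,106.72 + $2,523.12 + $2,143.32 = $17,919.00

$17,919.00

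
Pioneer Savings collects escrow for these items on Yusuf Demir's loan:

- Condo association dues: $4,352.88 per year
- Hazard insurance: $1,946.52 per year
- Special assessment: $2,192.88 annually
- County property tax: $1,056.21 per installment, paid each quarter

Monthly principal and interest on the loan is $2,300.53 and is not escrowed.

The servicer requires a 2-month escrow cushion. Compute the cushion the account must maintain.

$2,119.52

Condo association dues: $4,352.88 per year
Hazard insurance: $1,946.52 per year
Special assessment: $2,192.88 per year
County property tax: $1,056.21 × 4 = $4,224.84 per year
Total per year = $4,352.88 + $1,946.52 + $2,192.88 + $4,224.84 = $12,717.12
Per month = $12,717.12 ÷ 12 = $1,059.76
Reserve = 2 × $1,059.76 = $2,119.52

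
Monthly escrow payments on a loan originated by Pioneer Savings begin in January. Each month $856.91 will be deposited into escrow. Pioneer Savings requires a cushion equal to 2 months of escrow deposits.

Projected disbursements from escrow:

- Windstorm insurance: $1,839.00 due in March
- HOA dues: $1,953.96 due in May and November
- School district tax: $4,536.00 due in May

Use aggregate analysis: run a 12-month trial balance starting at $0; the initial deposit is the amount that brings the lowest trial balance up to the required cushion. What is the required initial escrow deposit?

Cushion = 2 × $856.91 = $1,713.82
Trial balance (start $0, +$856.91 each month, − disbursements):
  Jan: +$856.91 → $856.91
  Feb: +$856.91 → $1,713.82
  Mar: +$856.91 − $1,839.00 → $731.73
  Apr: +$856.91 → $1,588.64
  May: +$856.91 − $6,489.96 → -$4,044.41
  Jun: +$856.91 → -$3,187.50
  Jul: +$856.91 → -$2,330.59
  Aug: +$856.91 → -$1,473.68
  Sep: +$856.91 → -$616.77
  Oct: +$856.91 → $240.14
  Nov: +$856.91 − $1,953.96 → -$856.91
  Dec: +$856.91 → $0.00
Lowest trial balance = -$4,044.41 (May)
Initial deposit = cushion − low point = $1,713.82 − (-$4,044.41) = $5,758.23

$5,758.23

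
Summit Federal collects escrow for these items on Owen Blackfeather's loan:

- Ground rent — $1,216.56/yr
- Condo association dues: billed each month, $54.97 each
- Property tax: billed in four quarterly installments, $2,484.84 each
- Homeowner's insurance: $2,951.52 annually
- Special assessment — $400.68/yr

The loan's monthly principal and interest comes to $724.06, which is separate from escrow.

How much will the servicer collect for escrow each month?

Ground rent — $1,216.56/yr
Condo association dues — $54.97 × 12 = $659.64/yr
Property tax — $2,484.84 × 4 = $9,939.36/yr
Homeowner's insurance — $2,951.52/yr
Special assessment — $400.68/yr
Total per year = $15,167.76
Base monthly escrow = $15,167.76 ÷ 12 = $1,263.98

$1,263.98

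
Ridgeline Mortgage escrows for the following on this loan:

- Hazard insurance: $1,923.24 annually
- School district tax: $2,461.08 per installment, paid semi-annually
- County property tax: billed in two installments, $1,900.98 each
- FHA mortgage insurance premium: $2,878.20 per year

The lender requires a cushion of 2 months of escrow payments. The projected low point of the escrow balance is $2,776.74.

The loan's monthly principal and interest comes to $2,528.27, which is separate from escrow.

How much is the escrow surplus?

$522.48

Hazard insurance: $1,923.24 annually
School district tax: $2,461.08 × 2 = $4,922.16 annually
County property tax: $1,900.98 × 2 = $3,801.96 annually
FHA mortgage insurance premium: $2,878.20 annually
Combined annual = $13,525.56
Base monthly escrow = $13,525.56 ÷ 12 = $1,127.13
Required reserve = 2 × $1,127.13 = $2,254.26
Surplus = $2,776.74 − $2,254.26 = $522.48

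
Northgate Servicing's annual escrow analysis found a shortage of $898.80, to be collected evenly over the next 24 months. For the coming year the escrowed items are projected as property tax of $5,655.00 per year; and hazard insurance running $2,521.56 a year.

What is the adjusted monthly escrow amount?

Property tax — $5,655.00
Hazard insurance — $2,521.56
Yearly total = $8,176.56
Monthly = $8,176.56 ÷ 12 = $681.38
Monthly shortage recovery: $898.80 / 24 = $37.45
Adjusted monthly = $681.38 + $37.45 = $718.83

$718.83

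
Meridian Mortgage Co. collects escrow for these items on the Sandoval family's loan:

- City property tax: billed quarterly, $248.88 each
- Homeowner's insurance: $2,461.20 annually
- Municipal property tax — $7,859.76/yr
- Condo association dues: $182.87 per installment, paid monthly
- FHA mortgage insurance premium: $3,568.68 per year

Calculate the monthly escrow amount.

$1,423.30

City property tax — $248.88 × 4 = $995.52 per year
Homeowner's insurance — $2,461.20 per year
Municipal property tax — $7,859.76 per year
Condo association dues — $182.87 × 12 = $2,194.44 per year
FHA mortgage insurance premium — $3,568.68 per year
Annual escrow total = $995.52 + $2,461.20 + $7,859.76 + $2,194.44 + $3,568.68 = $17,079.60
Per month = $17,079.60 / 12 = $1,423.30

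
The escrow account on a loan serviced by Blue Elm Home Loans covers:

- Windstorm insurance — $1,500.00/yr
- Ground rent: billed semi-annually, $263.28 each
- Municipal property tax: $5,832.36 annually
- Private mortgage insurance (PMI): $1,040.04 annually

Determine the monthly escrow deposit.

$741.58

Windstorm insurance — $1,500.00/yr
Ground rent — $263.28 × 2 = $526.56/yr
Municipal property tax — $5,832.36/yr
Private mortgage insurance (PMI) — $1,040.04/yr
Annual escrow total = $8,898.96
Monthly = $8,898.96 ÷ 12 = $741.58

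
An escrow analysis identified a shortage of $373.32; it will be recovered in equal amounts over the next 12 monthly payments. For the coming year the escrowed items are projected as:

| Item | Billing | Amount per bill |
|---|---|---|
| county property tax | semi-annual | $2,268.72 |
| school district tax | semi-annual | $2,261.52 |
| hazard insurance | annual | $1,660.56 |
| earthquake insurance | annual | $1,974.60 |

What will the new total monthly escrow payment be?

County property tax = $2,268.72 × 2 = $4,537.44 per year
School district tax = $2,261.52 × 2 = $4,523.04 per year
Hazard insurance = $1,660.56 per year
Earthquake insurance = $1,974.60 per year
Total per year = $4,537.44 + $4,523.04 + $1,660.56 + $1,974.60 = $12,695.64
Per month = $12,695.64 ÷ 12 = $1,057.97
Shortage spread = $373.32 ÷ 12 = $31.11/mo
Adjusted monthly = $1,057.97 + $31.11 = $1,089.08

$1,089.08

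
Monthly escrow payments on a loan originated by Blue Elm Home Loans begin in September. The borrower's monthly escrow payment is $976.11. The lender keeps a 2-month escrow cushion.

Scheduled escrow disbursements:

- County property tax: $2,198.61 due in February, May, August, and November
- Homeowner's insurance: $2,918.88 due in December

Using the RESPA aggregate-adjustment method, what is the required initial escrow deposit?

Cushion = 2 × $976.11 = $1,952.22
Trial balance (start $0, +$976.11 each month, − disbursements):
  Sep: +$976.11 → $976.11
  Oct: +$976.11 → $1,952.22
  Nov: +$976.11 − $2,198.61 → $729.72
  Dec: +$976.11 − $2,918.88 → -$1,213.05
  Jan: +$976.11 → -$236.94
  Feb: +$976.11 − $2,198.61 → -$1,459.44
  Mar: +$976.11 → -$483.33
  Apr: +$976.11 → $492.78
  May: +$976.11 − $2,198.61 → -$729.72
  Jun: +$976.11 → $246.39
  Jul: +$976.11 → $1,222.50
  Aug: +$976.11 − $2,198.61 → $0.00
Lowest trial balance = -$1,459.44 (Feb)
Initial deposit = cushion − low point = $1,952.22 − (-$1,459.44) = $3,411.66

$3,411.66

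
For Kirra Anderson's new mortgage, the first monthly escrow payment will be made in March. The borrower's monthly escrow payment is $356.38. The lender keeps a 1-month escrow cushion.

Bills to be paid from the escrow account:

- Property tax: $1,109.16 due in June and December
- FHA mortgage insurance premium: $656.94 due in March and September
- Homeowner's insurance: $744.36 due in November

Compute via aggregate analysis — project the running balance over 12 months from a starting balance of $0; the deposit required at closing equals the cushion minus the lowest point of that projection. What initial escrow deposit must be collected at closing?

Cushion = 1 × $356.38 = $356.38
Trial balance (start $0, +$356.38 each month, − disbursements):
  Mar: +$356.38 − $656.94 → -$300.56
  Apr: +$356.38 → $55.82
  May: +$356.38 → $412.20
  Jun: +$356.38 − $1,109.16 → -$340.58
  Jul: +$356.38 → $15.80
  Aug: +$356.38 → $372.18
  Sep: +$356.38 − $656.94 → $71.62
  Oct: +$356.38 → $428.00
  Nov: +$356.38 − $744.36 → $40.02
  Dec: +$356.38 − $1,109.16 → -$712.76
  Jan: +$356.38 → -$356.38
  Feb: +$356.38 → $0.00
Lowest trial balance = -$712.76 (Dec)
Initial deposit = cushion − low point = $356.38 − (-$712.76) = $1,069.14

$1,069.14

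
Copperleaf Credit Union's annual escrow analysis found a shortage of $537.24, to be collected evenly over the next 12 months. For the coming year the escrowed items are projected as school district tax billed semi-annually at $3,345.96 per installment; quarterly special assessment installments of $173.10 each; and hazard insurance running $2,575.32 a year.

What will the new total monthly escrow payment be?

$874.74

School district tax: $3,345.96 × 2 = $6,691.92 per year
Special assessment: $173.10 × 4 = $692.40 per year
Hazard insurance: $2,575.32 per year
Combined annual = $9,959.64
Per month = $9,959.64 ÷ 12 = $829.97
Shortage spread = $537.24 ÷ 12 = $44.77/mo
New monthly escrow = $829.97 + $44.77 = $874.74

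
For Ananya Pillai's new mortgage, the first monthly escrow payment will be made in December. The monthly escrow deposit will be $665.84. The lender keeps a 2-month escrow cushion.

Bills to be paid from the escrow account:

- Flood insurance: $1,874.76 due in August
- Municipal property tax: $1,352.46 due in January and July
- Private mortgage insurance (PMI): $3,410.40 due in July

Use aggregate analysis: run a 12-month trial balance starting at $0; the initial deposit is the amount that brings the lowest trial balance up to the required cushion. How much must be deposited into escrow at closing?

Cushion = 2 × $665.84 = $1,331.68
Trial balance (start $0, +$665.84 each month, − disbursements):
  Dec: +$665.84 → $665.84
  Jan: +$665.84 − $1,352.46 → -$20.78
  Feb: +$665.84 → $645.06
  Mar: +$665.84 → $1,310.90
  Apr: +$665.84 → $1,976.74
  May: +$665.84 → $2,642.58
  Jun: +$665.84 → $3,308.42
  Jul: +$665.84 − $4,762.86 → -$788.60
  Aug: +$665.84 − $1,874.76 → -$1,997.52
  Sep: +$665.84 → -$1,331.68
  Oct: +$665.84 → -$665.84
  Nov: +$665.84 → $0.00
Lowest trial balance = -$1,997.52 (Aug)
Initial deposit = cushion − low point = $1,331.68 − (-$1,997.52) = $3,329.20

$3,329.20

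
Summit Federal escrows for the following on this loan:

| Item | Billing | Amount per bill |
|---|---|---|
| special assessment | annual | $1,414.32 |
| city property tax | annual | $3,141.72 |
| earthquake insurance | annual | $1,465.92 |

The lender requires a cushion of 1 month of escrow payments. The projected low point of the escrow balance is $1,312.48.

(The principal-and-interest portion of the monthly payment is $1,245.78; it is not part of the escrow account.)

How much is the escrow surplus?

Special assessment — $1,414.32 annually
City property tax — $3,141.72 annually
Earthquake insurance — $1,465.92 annually
Yearly total = $6,021.96
Monthly escrow = $6,021.96 ÷ 12 = $501.83
Cushion = 1 × $501.83 = $501.83
Excess over cushion: $1,312.48 − $501.83 = $810.65

$810.65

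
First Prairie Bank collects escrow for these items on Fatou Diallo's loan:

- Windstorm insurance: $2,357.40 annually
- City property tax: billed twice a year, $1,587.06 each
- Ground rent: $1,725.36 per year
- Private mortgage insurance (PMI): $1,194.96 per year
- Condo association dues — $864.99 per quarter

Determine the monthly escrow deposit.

$992.65

Windstorm insurance — $2,357.40 per year
City property tax — $1,587.06 × 2 = $3,174.12 per year
Ground rent — $1,725.36 per year
Private mortgage insurance (PMI) — $1,194.96 per year
Condo association dues — $864.99 × 4 = $3,459.96 per year
Combined annual = $11,911.80
Monthly escrow = $11,911.80 / 12 = $992.65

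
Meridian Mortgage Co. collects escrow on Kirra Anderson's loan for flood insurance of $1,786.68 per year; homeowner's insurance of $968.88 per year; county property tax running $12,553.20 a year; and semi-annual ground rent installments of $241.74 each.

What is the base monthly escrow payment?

$1,316.02

Flood insurance — $1,786.68/yr
Homeowner's insurance — $968.88/yr
County property tax — $12,553.20/yr
Ground rent — $241.74 × 2 = $483.48/yr
Annual escrow total = $1,786.68 + $968.88 + $12,553.20 + $483.48 = $15,792.24
Base monthly escrow = $15,792.24 / 12 = $1,316.02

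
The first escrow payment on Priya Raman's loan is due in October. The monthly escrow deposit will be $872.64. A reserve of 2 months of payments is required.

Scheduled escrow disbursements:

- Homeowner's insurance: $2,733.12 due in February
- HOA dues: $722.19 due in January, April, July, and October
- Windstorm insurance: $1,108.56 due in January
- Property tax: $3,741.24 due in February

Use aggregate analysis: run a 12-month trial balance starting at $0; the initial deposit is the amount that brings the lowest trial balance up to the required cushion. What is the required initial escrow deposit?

Cushion = 2 × $872.64 = $1,745.28
Trial balance (start $0, +$872.64 each month, − disbursements):
  Oct: +$872.64 − $722.19 → $150.45
  Nov: +$872.64 → $1,023.09
  Dec: +$872.64 → $1,895.73
  Jan: +$872.64 − $1,830.75 → $937.62
  Feb: +$872.64 − $6,474.36 → -$4,664.10
  Mar: +$872.64 → -$3,791.46
  Apr: +$872.64 − $722.19 → -$3,641.01
  May: +$872.64 → -$2,768.37
  Jun: +$872.64 → -$1,895.73
  Jul: +$872.64 − $722.19 → -$1,745.28
  Aug: +$872.64 → -$872.64
  Sep: +$872.64 → $0.00
Lowest trial balance = -$4,664.10 (Feb)
Initial deposit = cushion − low point = $1,745.28 − (-$4,664.10) = $6,409.38

$6,409.38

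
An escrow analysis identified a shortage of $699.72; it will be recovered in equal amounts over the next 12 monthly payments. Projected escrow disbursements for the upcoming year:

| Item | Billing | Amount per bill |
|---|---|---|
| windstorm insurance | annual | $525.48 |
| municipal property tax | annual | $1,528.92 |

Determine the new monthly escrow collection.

$229.51

Windstorm insurance = $525.48/yr
Municipal property tax = $1,528.92/yr
Annual escrow total = $2,054.40
Base monthly escrow = $2,054.40 ÷ 12 = $171.20
Shortage per month = $699.72 / 12 = $58.31
New monthly escrow = $171.20 + $58.31 = $229.51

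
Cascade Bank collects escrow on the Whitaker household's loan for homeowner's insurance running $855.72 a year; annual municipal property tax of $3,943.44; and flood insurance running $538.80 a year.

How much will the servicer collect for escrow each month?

$444.83

Homeowner's insurance = $855.72 per year
Municipal property tax = $3,943.44 per year
Flood insurance = $538.80 per year
Total per year = $855.72 + $3,943.44 + $538.80 = $5,337.96
Per month = $5,337.96 ÷ 12 = $444.83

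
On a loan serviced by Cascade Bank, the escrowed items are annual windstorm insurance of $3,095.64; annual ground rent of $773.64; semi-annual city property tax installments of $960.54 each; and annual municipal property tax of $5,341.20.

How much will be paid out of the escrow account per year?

$11,131.56

Windstorm insurance: $3,095.64
Ground rent: $773.64
City property tax: $960.54 × 2 = $1,921.08
Municipal property tax: $5,341.20
Combined annual = $3,095.64 + $773.64 + $1,921.08 + $5,341.20 = $11,131.56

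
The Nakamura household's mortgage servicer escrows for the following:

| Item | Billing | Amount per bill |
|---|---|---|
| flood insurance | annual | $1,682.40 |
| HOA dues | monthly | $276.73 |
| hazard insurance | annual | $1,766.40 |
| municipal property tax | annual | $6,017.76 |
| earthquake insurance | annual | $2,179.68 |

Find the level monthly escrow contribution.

$1,247.25

Flood insurance: $1,682.40 annually
HOA dues: $276.73 × 12 = $3,320.76 annually
Hazard insurance: $1,766.40 annually
Municipal property tax: $6,017.76 annually
Earthquake insurance: $2,179.68 annually
Total annual escrow = $1,682.40 + $3,320.76 + $1,766.40 + $6,017.76 + $2,179.68 = $14,967.00
Per month = $14,967.00 ÷ 12 = $1,247.25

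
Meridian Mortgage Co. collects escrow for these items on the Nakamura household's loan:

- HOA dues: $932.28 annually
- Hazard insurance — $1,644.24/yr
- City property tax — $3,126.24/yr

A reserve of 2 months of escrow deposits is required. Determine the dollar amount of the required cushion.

HOA dues: $932.28
Hazard insurance: $1,644.24
City property tax: $3,126.24
Annual escrow total = $5,702.76
Per month = $5,702.76 ÷ 12 = $475.23
Required cushion = 2 × $475.23 = $950.46

$950.46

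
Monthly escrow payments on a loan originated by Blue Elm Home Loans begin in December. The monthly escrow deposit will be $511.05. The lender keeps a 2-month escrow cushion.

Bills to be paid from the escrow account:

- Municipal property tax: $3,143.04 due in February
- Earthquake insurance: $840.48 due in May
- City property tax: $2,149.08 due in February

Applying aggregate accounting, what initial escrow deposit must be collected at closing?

$4,781.07

Cushion = 2 × $511.05 = $1,022.10
Trial balance (start $0, +$511.05 each month, − disbursements):
  Dec: +$511.05 → $511.05
  Jan: +$511.05 → $1,022.10
  Feb: +$511.05 − $5,292.12 → -$3,758.97
  Mar: +$511.05 → -$3,247.92
  Apr: +$511.05 → -$2,736.87
  May: +$511.05 − $840.48 → -$3,066.30
  Jun: +$511.05 → -$2,555.25
  Jul: +$511.05 → -$2,044.20
  Aug: +$511.05 → -$1,533.15
  Sep: +$511.05 → -$1,022.10
  Oct: +$511.05 → -$511.05
  Nov: +$511.05 → $0.00
Lowest trial balance = -$3,758.97 (Feb)
Initial deposit = cushion − low point = $1,022.10 − (-$3,758.97) = $4,781.07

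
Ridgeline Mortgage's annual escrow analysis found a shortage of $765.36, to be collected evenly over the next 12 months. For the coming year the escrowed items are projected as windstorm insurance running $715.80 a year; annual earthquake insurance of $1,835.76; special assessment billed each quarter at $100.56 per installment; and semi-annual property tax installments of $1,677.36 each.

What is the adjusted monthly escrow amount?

$589.49

Windstorm insurance: $715.80 per year
Earthquake insurance: $1,835.76 per year
Special assessment: $100.56 × 4 = $402.24 per year
Property tax: $1,677.36 × 2 = $3,354.72 per year
Combined annual = $715.80 + $1,835.76 + $402.24 + $3,354.72 = $6,308.52
Monthly = $6,308.52 ÷ 12 = $525.71
Shortage spread = $765.36 ÷ 12 = $63.78/mo
New monthly escrow = $525.71 + $63.78 = $589.49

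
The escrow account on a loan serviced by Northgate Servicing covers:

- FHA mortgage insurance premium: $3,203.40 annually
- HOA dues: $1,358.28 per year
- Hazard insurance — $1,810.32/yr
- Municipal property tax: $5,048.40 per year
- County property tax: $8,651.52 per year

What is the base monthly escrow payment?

$1,672.66

FHA mortgage insurance premium = $3,203.40/yr
HOA dues = $1,358.28/yr
Hazard insurance = $1,810.32/yr
Municipal property tax = $5,048.40/yr
County property tax = $8,651.52/yr
Total annual escrow = $20,071.92
Monthly escrow = $20,071.92 / 12 = $1,672.66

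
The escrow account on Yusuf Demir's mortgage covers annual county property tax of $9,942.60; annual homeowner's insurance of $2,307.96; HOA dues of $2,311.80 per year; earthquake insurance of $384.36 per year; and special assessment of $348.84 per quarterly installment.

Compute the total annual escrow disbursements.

County property tax — $9,942.60
Homeowner's insurance — $2,307.96
HOA dues — $2,311.80
Earthquake insurance — $384.36
Special assessment — $348.84 × 4 = $1,395.36
Combined annual = $16,342.08

$16,342.08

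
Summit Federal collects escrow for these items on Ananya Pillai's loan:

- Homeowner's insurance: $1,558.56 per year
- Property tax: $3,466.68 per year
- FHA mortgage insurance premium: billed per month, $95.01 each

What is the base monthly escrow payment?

Homeowner's insurance = $1,558.56/yr
Property tax = $3,466.68/yr
FHA mortgage insurance premium = $95.01 × 12 = $1,140.12/yr
Yearly total = $1,558.56 + $3,466.68 + $1,140.12 = $6,165.36
Monthly escrow = $6,165.36 ÷ 12 = $513.78

$513.78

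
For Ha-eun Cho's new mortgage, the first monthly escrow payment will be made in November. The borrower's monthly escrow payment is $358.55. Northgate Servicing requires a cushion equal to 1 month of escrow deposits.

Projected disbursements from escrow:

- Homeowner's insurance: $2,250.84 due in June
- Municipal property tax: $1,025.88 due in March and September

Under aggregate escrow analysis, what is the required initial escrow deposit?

$766.87

Cushion = 1 × $358.55 = $358.55
Trial balance (start $0, +$358.55 each month, − disbursements):
  Nov: +$358.55 → $358.55
  Dec: +$358.55 → $717.10
  Jan: +$358.55 → $1,075.65
  Feb: +$358.55 → $1,434.20
  Mar: +$358.55 − $1,025.88 → $766.87
  Apr: +$358.55 → $1,125.42
  May: +$358.55 → $1,483.97
  Jun: +$358.55 − $2,250.84 → -$408.32
  Jul: +$358.55 → -$49.77
  Aug: +$358.55 → $308.78
  Sep: +$358.55 − $1,025.88 → -$358.55
  Oct: +$358.55 → $0.00
Lowest trial balance = -$408.32 (Jun)
Initial deposit = cushion − low point = $358.55 − (-$408.32) = $766.87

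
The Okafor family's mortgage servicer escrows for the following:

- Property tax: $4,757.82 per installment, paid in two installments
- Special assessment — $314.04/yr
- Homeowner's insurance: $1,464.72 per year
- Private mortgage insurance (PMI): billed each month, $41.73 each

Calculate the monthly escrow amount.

$982.93

Property tax: $4,757.82 × 2 = $9,515.64
Special assessment: $314.04
Homeowner's insurance: $1,464.72
Private mortgage insurance (PMI): $41.73 × 12 = $500.76
Annual escrow total = $9,515.64 + $314.04 + $1,464.72 + $500.76 = $11,795.16
Base monthly escrow = $11,795.16 ÷ 12 = $982.93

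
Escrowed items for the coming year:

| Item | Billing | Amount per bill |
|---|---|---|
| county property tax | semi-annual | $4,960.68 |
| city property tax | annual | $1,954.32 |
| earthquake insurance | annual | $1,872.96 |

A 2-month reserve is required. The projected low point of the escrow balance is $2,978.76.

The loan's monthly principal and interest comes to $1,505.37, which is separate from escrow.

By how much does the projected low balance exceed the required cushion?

County property tax = $4,960.68 × 2 = $9,921.36 annually
City property tax = $1,954.32 annually
Earthquake insurance = $1,872.96 annually
Annual escrow total = $9,921.36 + $1,954.32 + $1,872.96 = $13,748.64
Base monthly escrow = $13,748.64 / 12 = $1,145.72
Cushion = 2 × $1,145.72 = $2,291.44
Excess over cushion: $2,978.76 − $2,291.44 = $687.32

$687.32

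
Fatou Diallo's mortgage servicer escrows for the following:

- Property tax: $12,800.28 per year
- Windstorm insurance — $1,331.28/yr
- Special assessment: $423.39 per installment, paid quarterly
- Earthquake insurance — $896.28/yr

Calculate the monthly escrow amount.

$1,393.45

Property tax — $12,800.28
Windstorm insurance — $1,331.28
Special assessment — $423.39 × 4 = $1,693.56
Earthquake insurance — $896.28
Annual escrow total = $12,800.28 + $1,331.28 + $1,693.56 + $896.28 = $16,721.40
Per month = $16,721.40 / 12 = $1,393.45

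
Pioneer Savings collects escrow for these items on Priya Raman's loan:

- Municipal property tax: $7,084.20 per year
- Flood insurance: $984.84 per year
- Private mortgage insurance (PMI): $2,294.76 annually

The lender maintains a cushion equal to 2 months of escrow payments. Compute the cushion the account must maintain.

Municipal property tax = $7,084.20/yr
Flood insurance = $984.84/yr
Private mortgage insurance (PMI) = $2,294.76/yr
Yearly total = $7,084.20 + $984.84 + $2,294.76 = $10,363.80
Monthly escrow = $10,363.80 / 12 = $863.65
Cushion = 2 × $863.65 = $1,727.30

$1,727.30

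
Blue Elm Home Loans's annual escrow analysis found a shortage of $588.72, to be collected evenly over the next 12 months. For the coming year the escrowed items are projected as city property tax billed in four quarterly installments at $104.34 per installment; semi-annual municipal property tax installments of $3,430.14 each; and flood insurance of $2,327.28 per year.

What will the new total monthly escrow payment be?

City property tax = $104.34 × 4 = $417.36/yr
Municipal property tax = $3,430.14 × 2 = $6,860.28/yr
Flood insurance = $2,327.28/yr
Combined annual = $417.36 + $6,860.28 + $2,327.28 = $9,604.92
Monthly escrow = $9,604.92 ÷ 12 = $800.41
Monthly shortage recovery: $588.72 ÷ 12 = $49.06
Adjusted monthly = $800.41 + $49.06 = $849.47

$849.47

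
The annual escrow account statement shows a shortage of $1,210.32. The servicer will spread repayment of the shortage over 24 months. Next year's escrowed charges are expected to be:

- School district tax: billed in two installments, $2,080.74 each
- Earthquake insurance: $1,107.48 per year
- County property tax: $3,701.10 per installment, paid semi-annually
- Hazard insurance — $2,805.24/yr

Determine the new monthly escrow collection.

School district tax — $2,080.74 × 2 = $4,161.48/yr
Earthquake insurance — $1,107.48/yr
County property tax — $3,701.10 × 2 = $7,402.20/yr
Hazard insurance — $2,805.24/yr
Combined annual = $15,476.40
Base monthly escrow = $15,476.40 / 12 = $1,289.70
Shortage per month = $1,210.32 / 24 = $50.43
Adjusted monthly = $1,289.70 + $50.43 = $1,340.13

$1,340.13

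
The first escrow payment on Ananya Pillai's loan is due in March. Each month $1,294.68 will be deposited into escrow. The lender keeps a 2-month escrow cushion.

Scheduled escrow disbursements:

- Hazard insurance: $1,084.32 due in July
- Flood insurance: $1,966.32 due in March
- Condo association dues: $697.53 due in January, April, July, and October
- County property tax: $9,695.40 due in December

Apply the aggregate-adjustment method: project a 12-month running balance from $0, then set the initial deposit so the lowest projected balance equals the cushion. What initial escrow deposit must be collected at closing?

$4,481.19

Cushion = 2 × $1,294.68 = $2,589.36
Trial balance (start $0, +$1,294.68 each month, − disbursements):
  Mar: +$1,294.68 − $1,966.32 → -$671.64
  Apr: +$1,294.68 − $697.53 → -$74.49
  May: +$1,294.68 → $1,220.19
  Jun: +$1,294.68 → $2,514.87
  Jul: +$1,294.68 − $1,781.85 → $2,027.70
  Aug: +$1,294.68 → $3,322.38
  Sep: +$1,294.68 → $4,617.06
  Oct: +$1,294.68 − $697.53 → $5,214.21
  Nov: +$1,294.68 → $6,508.89
  Dec: +$1,294.68 − $9,695.40 → -$1,891.83
  Jan: +$1,294.68 − $697.53 → -$1,294.68
  Feb: +$1,294.68 → $0.00
Lowest trial balance = -$1,891.83 (Dec)
Initial deposit = cushion − low point = $2,589.36 − (-$1,891.83) = $4,481.19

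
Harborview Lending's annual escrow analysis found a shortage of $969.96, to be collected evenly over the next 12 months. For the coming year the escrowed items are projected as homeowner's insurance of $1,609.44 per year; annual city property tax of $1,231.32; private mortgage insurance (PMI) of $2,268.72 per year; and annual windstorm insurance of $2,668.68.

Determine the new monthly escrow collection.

Homeowner's insurance: $1,609.44 annually
City property tax: $1,231.32 annually
Private mortgage insurance (PMI): $2,268.72 annually
Windstorm insurance: $2,668.68 annually
Combined annual = $1,609.44 + $1,231.32 + $2,268.72 + $2,668.68 = $7,778.16
Monthly = $7,778.16 / 12 = $648.18
Monthly shortage recovery: $969.96 ÷ 12 = $80.83
New monthly escrow = $648.18 + $80.83 = $729.01

$729.01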